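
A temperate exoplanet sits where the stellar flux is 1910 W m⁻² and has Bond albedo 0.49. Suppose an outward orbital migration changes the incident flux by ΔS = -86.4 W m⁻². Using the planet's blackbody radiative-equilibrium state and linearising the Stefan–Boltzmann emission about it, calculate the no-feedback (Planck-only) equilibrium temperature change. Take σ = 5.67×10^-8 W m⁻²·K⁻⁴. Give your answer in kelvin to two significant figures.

-2.9 K

Reference equilibrium: T_e = [S(1−α)/(4σ)]^(1/4) = 256.0 K.
ΔF = Δ[S(1−α)]/4 = (1−0.49)·-86.4/4 = -11.02 W m⁻².
Planck response: λ_P = 4σT_e³ = 4·5.67×10⁻⁸·(256.0)³ = 3.805 W m⁻²/K.
So ΔT₀ = -11.02/3.805 = -2.90 K.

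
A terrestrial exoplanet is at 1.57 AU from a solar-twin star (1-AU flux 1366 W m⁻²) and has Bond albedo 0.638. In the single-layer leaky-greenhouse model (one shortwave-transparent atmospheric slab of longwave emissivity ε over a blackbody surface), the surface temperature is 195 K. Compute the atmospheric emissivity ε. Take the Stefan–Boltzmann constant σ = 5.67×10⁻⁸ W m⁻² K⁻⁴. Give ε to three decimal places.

0.776

Flux at the orbit: S = 1366/(1.57)² = 554.2 W m⁻².
TOA balance gives T_e = 172.5 K.
Since (2−ε)/2 = (T_e/T_s)⁴ = 0.6118, ε = 0.7765.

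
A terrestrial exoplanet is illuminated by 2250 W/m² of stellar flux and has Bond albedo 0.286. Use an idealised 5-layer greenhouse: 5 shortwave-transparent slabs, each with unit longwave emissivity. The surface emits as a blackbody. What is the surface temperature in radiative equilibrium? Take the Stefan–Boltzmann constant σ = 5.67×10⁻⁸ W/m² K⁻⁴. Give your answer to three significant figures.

The effective emission temperature is T_e = [S(1−α)/(4σ)]^¼ = 290.1 K.
With N = 5 opaque layers, T_s = (N+1)^(1/4)·T_e = 6^(1/4)·290.1 = 454.0 K.

454 K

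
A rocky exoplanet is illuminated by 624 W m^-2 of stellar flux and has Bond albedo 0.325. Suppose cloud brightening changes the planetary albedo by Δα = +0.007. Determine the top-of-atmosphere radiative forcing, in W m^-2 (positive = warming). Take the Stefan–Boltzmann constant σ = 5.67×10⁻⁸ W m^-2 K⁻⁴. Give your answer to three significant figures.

-1.09 W m^-2

The change in absorbed flux is Δ[S(1−α)/4] = −SΔα/4 = -1.092 W m^-2.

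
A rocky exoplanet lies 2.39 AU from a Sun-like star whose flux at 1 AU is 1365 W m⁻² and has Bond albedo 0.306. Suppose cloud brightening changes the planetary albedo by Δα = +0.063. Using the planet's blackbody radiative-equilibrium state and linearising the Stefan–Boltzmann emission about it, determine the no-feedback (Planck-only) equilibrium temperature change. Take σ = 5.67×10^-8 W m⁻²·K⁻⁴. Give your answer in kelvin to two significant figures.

Irradiance scales as 1/d², so S = 1365 W m⁻² × (1/2.39)² = 239.0 W m⁻².
Unperturbed T_e = [239.0·(1−0.306)/(4σ)]^¼ = 164.4 K.
TOA radiative forcing: ΔF = −S·Δα/4 = −239.0·(+0.063)/4 = -3.764 W m⁻².
The Planck feedback parameter is 4σT_e³ = 1.009 W m⁻²/K.
ΔT₀ = ΔF/λ_P = -3.764/1.009 = -3.73 K.

-3.7 K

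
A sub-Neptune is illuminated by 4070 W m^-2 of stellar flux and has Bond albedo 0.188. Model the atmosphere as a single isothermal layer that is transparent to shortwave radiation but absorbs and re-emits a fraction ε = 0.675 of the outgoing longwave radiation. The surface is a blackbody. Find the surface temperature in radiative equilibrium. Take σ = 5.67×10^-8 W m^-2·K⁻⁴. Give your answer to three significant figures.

385 K

Effective emission temperature (TOA balance): σT_e⁴ = S(1−α)/4 = 826.2 W m^-2 → T_e = 347.4 K.
Surface balance with a leaky layer gives σT_s⁴ = σT_e⁴·2/(2−ε), so T_s = T_e·[2/(2−0.675)]^(1/4) = 385.1 K.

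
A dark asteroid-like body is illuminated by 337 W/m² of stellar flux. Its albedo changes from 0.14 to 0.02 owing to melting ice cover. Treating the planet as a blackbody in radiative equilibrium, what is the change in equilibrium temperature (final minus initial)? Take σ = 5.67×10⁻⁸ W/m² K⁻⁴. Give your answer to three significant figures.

With α = 0.14, T₁ = 189.1 K.
With α = 0.02, T₂ = 195.3 K.
Change: 195.3 − 189.1 = 6.276 K.

6.28 K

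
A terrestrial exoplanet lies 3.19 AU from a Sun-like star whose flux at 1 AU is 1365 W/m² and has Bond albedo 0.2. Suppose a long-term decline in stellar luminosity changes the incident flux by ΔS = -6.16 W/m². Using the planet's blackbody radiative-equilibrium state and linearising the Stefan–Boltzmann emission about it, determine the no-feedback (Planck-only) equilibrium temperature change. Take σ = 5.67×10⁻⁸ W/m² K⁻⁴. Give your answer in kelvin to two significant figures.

By the inverse-square law, S = 1365/3.19² = 134.1 W/m².
Reference equilibrium: T_e = [S(1−α)/(4σ)]^(1/4) = 147.5 K.
TOA radiative forcing: ΔF = (1−α)ΔS/4 = 0.8·(-6.16)/4 = -1.232 W/m².
The Planck feedback parameter is 4σT_e³ = 0.7276 W/m²/K.
ΔT₀ = ΔF/λ_P = -1.232/0.7276 = -1.69 K.

-1.7 K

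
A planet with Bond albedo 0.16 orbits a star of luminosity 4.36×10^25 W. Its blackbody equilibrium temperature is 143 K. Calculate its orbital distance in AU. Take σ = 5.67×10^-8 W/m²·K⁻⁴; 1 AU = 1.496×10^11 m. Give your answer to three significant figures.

1.17 AU

Energy balance gives S = 4σT⁴/(1−α) = 112.9 W/m².
Then d = [L/(4πS)]^(1/2) = 1.753×10^11 m, i.e. 1.172 AU.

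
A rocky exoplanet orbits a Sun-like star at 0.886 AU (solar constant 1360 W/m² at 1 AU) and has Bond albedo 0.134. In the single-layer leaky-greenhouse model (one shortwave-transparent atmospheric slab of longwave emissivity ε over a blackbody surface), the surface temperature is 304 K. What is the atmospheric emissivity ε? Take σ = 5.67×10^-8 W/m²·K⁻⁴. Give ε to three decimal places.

0.451

By the inverse-square law, S = 1360/0.886² = 1732 W/m².
TOA balance gives T_e = 285.2 K.
Inverting T_s⁴ = 2T_e⁴/(2−ε): (T_e/T_s)⁴ = 0.7746, so ε = 2(1 − 0.7746) = 0.4509.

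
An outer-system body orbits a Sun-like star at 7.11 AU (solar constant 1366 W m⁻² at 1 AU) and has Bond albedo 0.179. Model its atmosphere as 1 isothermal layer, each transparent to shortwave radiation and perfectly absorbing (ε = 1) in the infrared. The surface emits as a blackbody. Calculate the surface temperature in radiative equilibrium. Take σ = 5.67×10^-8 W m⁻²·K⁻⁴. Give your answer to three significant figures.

By the inverse-square law, S = 1366/7.11² = 27.02 W m⁻².
Top-of-atmosphere balance: σT_e⁴ = S(1−α)/4 = 5.546 W m⁻² → T_e = 99.45 K.
For an N-layer opaque stack, T_s⁴ = (N+1)T_e⁴, hence T_s = (2)^(1/4)×99.45 K = 118.3 K.

118 K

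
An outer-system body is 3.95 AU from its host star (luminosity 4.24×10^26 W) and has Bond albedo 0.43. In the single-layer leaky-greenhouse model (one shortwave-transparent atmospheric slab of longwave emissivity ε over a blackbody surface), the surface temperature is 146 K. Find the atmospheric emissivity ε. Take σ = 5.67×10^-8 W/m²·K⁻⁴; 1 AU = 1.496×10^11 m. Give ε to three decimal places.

0.931

d = 3.95 × 1.496×10^11 m = 5.909×10^11 m.
S = L/(4πd²) = 96.63 W/m².
First, T_e = [96.63·(1−0.43)/(4σ)]^(1/4) = 124.8 K.
Inverting T_s⁴ = 2T_e⁴/(2−ε): (T_e/T_s)⁴ = 0.5345, so ε = 2(1 − 0.5345) = 0.9311.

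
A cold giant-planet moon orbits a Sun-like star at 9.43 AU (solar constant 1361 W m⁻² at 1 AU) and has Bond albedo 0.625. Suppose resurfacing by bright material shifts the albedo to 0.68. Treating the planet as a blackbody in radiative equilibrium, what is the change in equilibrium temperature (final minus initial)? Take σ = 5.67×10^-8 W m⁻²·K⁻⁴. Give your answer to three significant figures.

Irradiance scales as 1/d², so S = 1361 W m⁻² × (1/9.43)² = 15.31 W m⁻².
With α = 0.625, T₁ = 70.93 K.
With α = 0.68, T₂ = 68.17 K.
Change: 68.17 − 70.93 = -2.757 K.

-2.76 kelvin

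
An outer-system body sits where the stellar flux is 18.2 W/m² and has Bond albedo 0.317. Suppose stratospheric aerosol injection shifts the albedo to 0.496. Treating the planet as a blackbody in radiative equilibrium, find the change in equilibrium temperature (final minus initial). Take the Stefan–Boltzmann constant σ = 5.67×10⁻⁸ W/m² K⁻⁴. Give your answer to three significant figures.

With α = 0.317, T₁ = 86.04 K.
With α = 0.496, T₂ = 79.75 K.
Change: 79.75 − 86.04 = -6.295 K.

-6.30 K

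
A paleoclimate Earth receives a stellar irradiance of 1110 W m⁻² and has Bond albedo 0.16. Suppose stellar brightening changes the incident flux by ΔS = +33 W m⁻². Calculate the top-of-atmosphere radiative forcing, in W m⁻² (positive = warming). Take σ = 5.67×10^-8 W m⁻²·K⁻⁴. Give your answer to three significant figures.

6.93 W m⁻²

ΔF = Δ[S(1−α)]/4 = (1−0.16)·+33/4 = 6.930 W m⁻².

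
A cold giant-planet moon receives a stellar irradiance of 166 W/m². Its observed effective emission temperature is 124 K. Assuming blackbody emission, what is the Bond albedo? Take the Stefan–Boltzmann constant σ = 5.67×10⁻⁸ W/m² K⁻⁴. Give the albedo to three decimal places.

0.677

Energy balance: S(1−α)/4 = σT⁴, so 1−α = 4σT⁴/S.
4σT⁴ = 4·5.67×10⁻⁸·(124)⁴ = 53.62 W/m².
1−α = 53.62/166.0 = 0.3230, so α = 0.6770.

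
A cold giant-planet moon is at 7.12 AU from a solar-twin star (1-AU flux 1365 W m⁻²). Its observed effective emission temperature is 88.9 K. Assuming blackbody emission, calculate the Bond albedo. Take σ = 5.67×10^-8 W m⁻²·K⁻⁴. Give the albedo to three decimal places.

Flux at the orbit: S = 1365/(7.12)² = 26.93 W m⁻².
Rearranging the radiative balance, α = 1 − 4σT⁴/S.
σT⁴ = 3.542 W m⁻², so 4σT⁴ = 14.17 W m⁻².
Hence α = 1 − 14.17/26.93 = 0.4739.

0.474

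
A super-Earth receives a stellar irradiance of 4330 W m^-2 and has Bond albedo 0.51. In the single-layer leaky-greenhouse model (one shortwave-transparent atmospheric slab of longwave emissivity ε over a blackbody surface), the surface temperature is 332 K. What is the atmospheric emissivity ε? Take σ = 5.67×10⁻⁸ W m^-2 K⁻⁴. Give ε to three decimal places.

TOA balance gives T_e = 311.0 K.
Inverting T_s⁴ = 2T_e⁴/(2−ε): (T_e/T_s)⁴ = 0.7700, so ε = 2(1 − 0.7700) = 0.4600.

0.460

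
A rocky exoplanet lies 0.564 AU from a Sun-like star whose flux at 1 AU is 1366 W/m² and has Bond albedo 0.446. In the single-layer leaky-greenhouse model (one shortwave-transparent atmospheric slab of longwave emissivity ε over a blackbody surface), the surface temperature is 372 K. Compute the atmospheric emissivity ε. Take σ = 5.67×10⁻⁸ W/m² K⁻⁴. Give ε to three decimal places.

Irradiance scales as 1/d², so S = 1366 W/m² × (1/0.564)² = 4294 W/m².
Effective temperature: T_e = [S(1−α)/(4σ)]^(1/4) = 320.0 K.
T_s⁴ = T_e⁴·2/(2−ε) → ε = 2 − 2(T_e/T_s)⁴ = 2 − 2·(320.0/372)⁴ = 0.9045.

0.904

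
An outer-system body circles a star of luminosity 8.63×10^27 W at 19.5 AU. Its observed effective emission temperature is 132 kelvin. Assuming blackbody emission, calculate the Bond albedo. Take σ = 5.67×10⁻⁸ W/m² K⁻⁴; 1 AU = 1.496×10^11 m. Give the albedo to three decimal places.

d = 19.5 × 1.496×10^11 m = 2.917×10^12 m.
Spreading L over a sphere of radius d: S = 8.63×10^27/(4π·2.92×10^12²) = 80.70 W/m².
Rearranging the radiative balance, α = 1 − 4σT⁴/S.
σT⁴ = 17.21 W/m², so 4σT⁴ = 68.86 W/m².
Hence α = 1 − 68.86/80.70 = 0.1468.

0.147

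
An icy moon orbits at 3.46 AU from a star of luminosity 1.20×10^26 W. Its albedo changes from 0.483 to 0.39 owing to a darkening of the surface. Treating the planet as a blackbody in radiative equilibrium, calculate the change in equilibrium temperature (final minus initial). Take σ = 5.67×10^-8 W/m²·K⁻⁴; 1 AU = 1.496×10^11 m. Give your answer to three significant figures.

Orbital distance: d = 3.46 AU = 5.176×10^11 m.
S = L/(4πd²) = 35.64 W/m².
Initial: T₁ = [S(1−0.483)/(4σ)]^(1/4) = 94.94 K.
With α = 0.39, T₂ = 98.95 K.
ΔT = T₂ − T₁ = 4.008 K.

4.01 K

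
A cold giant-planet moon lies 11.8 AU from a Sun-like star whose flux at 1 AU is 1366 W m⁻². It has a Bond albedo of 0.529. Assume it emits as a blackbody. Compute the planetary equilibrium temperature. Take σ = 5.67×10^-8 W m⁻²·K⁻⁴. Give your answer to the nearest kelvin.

Irradiance scales as 1/d², so S = 1366 W m⁻² × (1/11.8)² = 9.810 W m⁻².
Averaging over the sphere, the absorbed flux is S(1−α)/4 = 1.155 W m⁻².
Set σT⁴ = 1.155 → T = (1.155/σ)^(1/4) = 67.18 K.

67 K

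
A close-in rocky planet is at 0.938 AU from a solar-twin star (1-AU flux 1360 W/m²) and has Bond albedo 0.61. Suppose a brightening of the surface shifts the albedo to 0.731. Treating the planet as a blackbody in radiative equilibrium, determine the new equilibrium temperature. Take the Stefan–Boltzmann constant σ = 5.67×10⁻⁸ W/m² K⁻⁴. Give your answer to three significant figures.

207 kelvin

Irradiance scales as 1/d², so S = 1360 W/m² × (1/0.938)² = 1546 W/m².
With the new albedo, S(1−α₂)/4 = 104.0 W/m², so T₂ = 206.9 K.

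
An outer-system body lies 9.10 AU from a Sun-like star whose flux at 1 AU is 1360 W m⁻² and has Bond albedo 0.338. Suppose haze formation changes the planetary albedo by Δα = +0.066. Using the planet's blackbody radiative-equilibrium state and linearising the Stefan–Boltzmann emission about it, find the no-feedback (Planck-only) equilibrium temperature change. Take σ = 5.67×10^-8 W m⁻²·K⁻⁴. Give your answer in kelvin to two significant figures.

Flux at the orbit: S = 1360/(9.10)² = 16.42 W m⁻².
Unperturbed T_e = [16.42·(1−0.338)/(4σ)]^¼ = 83.21 K.
TOA radiative forcing: ΔF = −S·Δα/4 = −16.42·(+0.066)/4 = -0.2710 W m⁻².
Linearising σT⁴ gives d(σT⁴)/dT = 4σT_e³ = 0.1307 W m⁻² per K.
ΔT₀ = ΔF/λ_P = -0.2710/0.1307 = -2.07 K.

-2.1 K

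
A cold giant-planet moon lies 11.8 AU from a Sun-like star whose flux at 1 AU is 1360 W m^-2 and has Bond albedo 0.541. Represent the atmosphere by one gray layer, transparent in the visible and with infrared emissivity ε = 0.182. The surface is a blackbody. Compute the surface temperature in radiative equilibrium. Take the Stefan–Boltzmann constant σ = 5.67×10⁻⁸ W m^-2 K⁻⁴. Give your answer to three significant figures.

Irradiance scales as 1/d², so S = 1360 W m^-2 × (1/11.8)² = 9.767 W m^-2.
At the top of the atmosphere, σT_e⁴ = S(1−α)/4 = 1.121 W m^-2, giving T_e = 66.68 K.
For a single slab of emissivity ε, T_s⁴ = 2T_e⁴/(2−ε); thus T_s = 66.68·(1.1)^(1/4) = 68.29 K.

68.3 kelvin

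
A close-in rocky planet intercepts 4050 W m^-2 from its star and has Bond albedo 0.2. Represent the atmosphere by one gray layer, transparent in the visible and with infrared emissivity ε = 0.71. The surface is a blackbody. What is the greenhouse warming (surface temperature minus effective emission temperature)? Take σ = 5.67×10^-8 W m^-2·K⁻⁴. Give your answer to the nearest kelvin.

The planet radiates to space at T_e = [S(1−α)/(4σ)]^(1/4) = 345.7 K.
The surface balance (absorbed SW + ε·downward IR = σT_s⁴) with T_a⁴ = T_s⁴/2 reduces to T_s = T_e·[2/(2−ε)]^¼ = 385.8 K.
T_s − T_e = 385.8 − 345.7 = 40.06 K.

40 K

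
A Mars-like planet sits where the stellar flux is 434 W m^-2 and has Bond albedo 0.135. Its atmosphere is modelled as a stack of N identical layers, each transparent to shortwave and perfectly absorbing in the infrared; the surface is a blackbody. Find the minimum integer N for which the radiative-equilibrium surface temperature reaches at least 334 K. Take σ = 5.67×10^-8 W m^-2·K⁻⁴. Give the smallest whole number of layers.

7

Top-of-atmosphere balance: σT_e⁴ = S(1−α)/4 = 93.85 W m^-2 → T_e = 201.7 K.
Need (N+1)T_e⁴ ≥ T_s⁴, i.e. N+1 ≥ (334/201.7)⁴ = 7.518.
So N ≥ 6.518; the smallest integer is N = 7.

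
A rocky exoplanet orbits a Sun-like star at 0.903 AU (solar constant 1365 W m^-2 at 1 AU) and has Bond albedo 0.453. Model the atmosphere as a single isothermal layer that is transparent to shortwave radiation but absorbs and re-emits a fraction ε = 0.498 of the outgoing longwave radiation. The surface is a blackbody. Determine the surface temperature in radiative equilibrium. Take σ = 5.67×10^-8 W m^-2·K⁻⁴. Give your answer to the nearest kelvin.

271 K

By the inverse-square law, S = 1365/0.903² = 1674 W m^-2.
The planet radiates to space at T_e = [S(1−α)/(4σ)]^(1/4) = 252.1 K.
The surface balance (absorbed SW + ε·downward IR = σT_s⁴) with T_a⁴ = T_s⁴/2 reduces to T_s = T_e·[2/(2−ε)]^¼ = 270.8 K.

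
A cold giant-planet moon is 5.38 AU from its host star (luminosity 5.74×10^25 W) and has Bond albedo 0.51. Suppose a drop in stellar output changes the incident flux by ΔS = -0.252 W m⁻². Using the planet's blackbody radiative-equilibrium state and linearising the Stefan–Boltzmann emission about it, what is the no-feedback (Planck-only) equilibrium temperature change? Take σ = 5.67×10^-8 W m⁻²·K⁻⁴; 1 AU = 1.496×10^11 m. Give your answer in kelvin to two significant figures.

d = 5.38 × 1.496×10^11 m = 8.048×10^11 m.
S = L/(4πd²) = 7.051 W m⁻².
The baseline emission temperature is T_e = 62.48 K.
TOA radiative forcing: ΔF = (1−α)ΔS/4 = 0.49·(-0.252)/4 = -0.03087 W m⁻².
Linearising σT⁴ gives d(σT⁴)/dT = 4σT_e³ = 0.05530 W m⁻² per K.
ΔT₀ = ΔF/λ_P = -0.03087/0.05530 = -0.558 K.

-0.56 K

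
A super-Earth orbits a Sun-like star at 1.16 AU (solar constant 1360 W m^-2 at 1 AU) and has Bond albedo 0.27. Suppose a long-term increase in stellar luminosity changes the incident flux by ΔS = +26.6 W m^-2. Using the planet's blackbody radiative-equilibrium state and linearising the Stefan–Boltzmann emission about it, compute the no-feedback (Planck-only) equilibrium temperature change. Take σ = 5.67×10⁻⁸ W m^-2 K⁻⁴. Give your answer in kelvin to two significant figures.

1.6 K

Flux at the orbit: S = 1360/(1.16)² = 1011 W m^-2.
Unperturbed T_e = [1011·(1−0.27)/(4σ)]^¼ = 238.8 K.
ΔF = Δ[S(1−α)]/4 = (1−0.27)·+26.6/4 = 4.854 W m^-2.
The Planck feedback parameter is 4σT_e³ = 3.089 W m^-2/K.
Hence the no-feedback warming is ΔF/(4σT_e³) = 1.57 K.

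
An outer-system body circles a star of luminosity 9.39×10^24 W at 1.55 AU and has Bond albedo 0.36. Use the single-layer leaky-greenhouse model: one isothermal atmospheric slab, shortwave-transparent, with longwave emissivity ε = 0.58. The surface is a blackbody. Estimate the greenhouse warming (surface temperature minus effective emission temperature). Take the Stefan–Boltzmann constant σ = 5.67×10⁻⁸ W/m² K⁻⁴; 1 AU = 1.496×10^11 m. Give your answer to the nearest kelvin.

7 K

d = 1.55 × 1.496×10^11 m = 2.319×10^11 m.
Spreading L over a sphere of radius d: S = 9.39×10^24/(4π·2.32×10^11²) = 13.90 W/m².
Effective emission temperature (TOA balance): σT_e⁴ = S(1−α)/4 = 2.224 W/m² → T_e = 79.13 K.
The surface balance (absorbed SW + ε·downward IR = σT_s⁴) with T_a⁴ = T_s⁴/2 reduces to T_s = T_e·[2/(2−ε)]^¼ = 86.21 K.
T_s − T_e = 86.21 − 79.13 = 7.074 K.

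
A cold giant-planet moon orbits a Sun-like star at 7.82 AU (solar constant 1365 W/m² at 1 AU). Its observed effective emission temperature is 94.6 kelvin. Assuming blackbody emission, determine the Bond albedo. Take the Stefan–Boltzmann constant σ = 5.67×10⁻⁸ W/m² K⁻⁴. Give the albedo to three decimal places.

Flux at the orbit: S = 1365/(7.82)² = 22.32 W/m².
From σT⁴ = S(1−α)/4 we invert for α: 1−α = 4σT⁴/S.
4σT⁴ = 4·5.67×10⁻⁸·(94.6)⁴ = 18.16 W/m².
1−α = 18.16/22.32 = 0.8137, so α = 0.1863.

0.186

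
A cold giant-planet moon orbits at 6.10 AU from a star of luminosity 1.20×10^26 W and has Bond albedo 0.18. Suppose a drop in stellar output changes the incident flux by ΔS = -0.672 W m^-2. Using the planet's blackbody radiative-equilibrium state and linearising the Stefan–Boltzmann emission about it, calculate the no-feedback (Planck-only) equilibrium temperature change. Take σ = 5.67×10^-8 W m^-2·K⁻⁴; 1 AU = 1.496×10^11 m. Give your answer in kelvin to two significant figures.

d = 6.10 × 1.496×10^11 m = 9.126×10^11 m.
S = L/(4πd²) = 11.47 W m^-2.
The baseline emission temperature is T_e = 80.24 K.
TOA radiative forcing: ΔF = (1−α)ΔS/4 = 0.82·(-0.672)/4 = -0.1378 W m^-2.
Planck response: λ_P = 4σT_e³ = 4·5.67×10⁻⁸·(80.24)³ = 0.1172 W m^-2/K.
ΔT₀ = ΔF/λ_P = -0.1378/0.1172 = -1.18 K.

-1.2 kelvin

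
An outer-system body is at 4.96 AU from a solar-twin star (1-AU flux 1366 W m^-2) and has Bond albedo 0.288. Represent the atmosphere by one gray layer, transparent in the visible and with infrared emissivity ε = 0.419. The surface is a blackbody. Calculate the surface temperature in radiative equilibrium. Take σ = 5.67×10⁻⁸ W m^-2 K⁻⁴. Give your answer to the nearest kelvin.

By the inverse-square law, S = 1366/4.96² = 55.52 W m^-2.
The planet radiates to space at T_e = [S(1−α)/(4σ)]^(1/4) = 114.9 K.
Surface balance with a leaky layer gives σT_s⁴ = σT_e⁴·2/(2−ε), so T_s = T_e·[2/(2−0.419)]^(1/4) = 121.9 K.

122 K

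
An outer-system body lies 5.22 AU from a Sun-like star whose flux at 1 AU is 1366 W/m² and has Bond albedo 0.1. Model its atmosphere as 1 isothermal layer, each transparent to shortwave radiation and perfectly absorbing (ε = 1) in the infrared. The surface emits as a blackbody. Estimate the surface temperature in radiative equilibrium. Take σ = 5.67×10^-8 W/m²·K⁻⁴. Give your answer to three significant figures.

Flux at the orbit: S = 1366/(5.22)² = 50.13 W/m².
The effective emission temperature is T_e = [S(1−α)/(4σ)]^¼ = 118.8 K.
With N = 1 opaque layers, T_s = (N+1)^(1/4)·T_e = 2^(1/4)·118.8 = 141.2 K.

141 kelvin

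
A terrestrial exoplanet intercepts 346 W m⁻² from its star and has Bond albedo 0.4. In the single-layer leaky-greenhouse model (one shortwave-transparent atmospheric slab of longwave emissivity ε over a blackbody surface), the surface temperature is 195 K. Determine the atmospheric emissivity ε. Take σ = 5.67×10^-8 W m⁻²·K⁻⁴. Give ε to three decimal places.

First, T_e = [346.0·(1−0.4)/(4σ)]^(1/4) = 173.9 K.
T_s⁴ = T_e⁴·2/(2−ε) → ε = 2 − 2(T_e/T_s)⁴ = 2 − 2·(173.9/195)⁴ = 0.7339.

0.734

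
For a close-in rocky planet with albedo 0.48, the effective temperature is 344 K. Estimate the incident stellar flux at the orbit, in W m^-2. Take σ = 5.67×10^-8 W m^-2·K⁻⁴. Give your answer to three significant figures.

6110 W m^-2

Invert the energy balance for S: S = 4σT⁴/(1−α).
σT⁴ = 5.67×10⁻⁸·(344)⁴ = 794.0 W m^-2.
So S = 4×794.0/(1−0.48) = 6108 W m^-2.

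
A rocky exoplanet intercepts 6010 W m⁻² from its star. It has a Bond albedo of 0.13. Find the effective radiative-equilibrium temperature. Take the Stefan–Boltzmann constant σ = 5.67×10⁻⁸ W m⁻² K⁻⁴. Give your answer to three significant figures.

390 kelvin

Absorbed flux (global mean): S(1−α)/4 = 6010·0.87/4 = 1307 W m⁻².
In equilibrium σT⁴ equals this, so T = 389.7 K.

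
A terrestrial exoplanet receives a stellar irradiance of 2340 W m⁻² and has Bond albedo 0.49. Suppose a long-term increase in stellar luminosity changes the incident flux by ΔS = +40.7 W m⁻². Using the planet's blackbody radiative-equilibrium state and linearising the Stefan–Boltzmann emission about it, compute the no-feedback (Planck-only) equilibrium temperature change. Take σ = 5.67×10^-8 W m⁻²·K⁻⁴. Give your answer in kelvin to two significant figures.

1.2 K

Unperturbed T_e = [2340·(1−0.49)/(4σ)]^¼ = 269.3 K.
TOA radiative forcing: ΔF = (1−α)ΔS/4 = 0.51·(+40.7)/4 = 5.189 W m⁻².
The Planck feedback parameter is 4σT_e³ = 4.431 W m⁻²/K.
ΔT₀ = ΔF/λ_P = 5.189/4.431 = 1.17 K.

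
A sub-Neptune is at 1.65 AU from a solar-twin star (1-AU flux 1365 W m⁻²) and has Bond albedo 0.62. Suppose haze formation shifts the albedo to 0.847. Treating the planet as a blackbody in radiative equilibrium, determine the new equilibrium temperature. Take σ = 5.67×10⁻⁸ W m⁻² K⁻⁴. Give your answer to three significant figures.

136 kelvin

Flux at the orbit: S = 1365/(1.65)² = 501.4 W m⁻².
New equilibrium: T₂ = [(1−0.847)·501.4/(4σ)]^(1/4) = 135.6 K.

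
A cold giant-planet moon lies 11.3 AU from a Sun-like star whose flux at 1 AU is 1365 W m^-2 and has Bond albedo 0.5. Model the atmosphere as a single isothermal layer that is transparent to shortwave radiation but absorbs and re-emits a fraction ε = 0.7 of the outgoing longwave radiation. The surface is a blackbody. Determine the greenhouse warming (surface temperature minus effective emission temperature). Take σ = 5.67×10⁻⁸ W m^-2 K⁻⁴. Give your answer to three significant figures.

7.92 kelvin

Flux at the orbit: S = 1365/(11.3)² = 10.69 W m^-2.
The planet radiates to space at T_e = [S(1−α)/(4σ)]^(1/4) = 69.67 K.
For a single slab of emissivity ε, T_s⁴ = 2T_e⁴/(2−ε); thus T_s = 69.67·(1.538)^(1/4) = 77.60 K.
T_s − T_e = 77.60 − 69.67 = 7.923 K.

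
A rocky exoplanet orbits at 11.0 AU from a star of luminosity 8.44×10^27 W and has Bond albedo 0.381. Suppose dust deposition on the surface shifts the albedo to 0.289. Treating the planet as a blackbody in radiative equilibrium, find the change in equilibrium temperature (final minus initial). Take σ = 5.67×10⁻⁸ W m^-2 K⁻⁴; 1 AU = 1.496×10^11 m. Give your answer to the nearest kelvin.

Orbital distance: d = 11.0 AU = 1.646×10^12 m.
S = L/(4πd²) = 248.0 W m^-2.
Initial: T₁ = [S(1−0.381)/(4σ)]^(1/4) = 161.3 K.
Final:   T₂ = [S(1−0.289)/(4σ)]^(1/4) = 167.0 K.
ΔT = T₂ − T₁ = 5.686 K.

6 K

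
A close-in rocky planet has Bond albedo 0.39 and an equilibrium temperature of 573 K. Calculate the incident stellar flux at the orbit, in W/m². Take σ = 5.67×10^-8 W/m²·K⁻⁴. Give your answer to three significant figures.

From S(1−α)/4 = σT⁴: S = 4σT⁴/(1−α).
The emitted flux is σT⁴ = 6112 W/m².
S = 4·6112/0.61 = 40080 W/m².

40100 W/m²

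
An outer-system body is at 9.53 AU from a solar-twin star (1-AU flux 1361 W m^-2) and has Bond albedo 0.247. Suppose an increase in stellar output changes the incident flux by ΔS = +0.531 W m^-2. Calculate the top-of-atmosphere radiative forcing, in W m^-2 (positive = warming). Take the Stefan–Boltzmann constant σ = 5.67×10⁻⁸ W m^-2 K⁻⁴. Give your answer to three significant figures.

0.100 W m^-2

Irradiance scales as 1/d², so S = 1361 W m^-2 × (1/9.53)² = 14.99 W m^-2.
ΔF = Δ[S(1−α)]/4 = (1−0.247)·+0.531/4 = 0.09996 W m^-2.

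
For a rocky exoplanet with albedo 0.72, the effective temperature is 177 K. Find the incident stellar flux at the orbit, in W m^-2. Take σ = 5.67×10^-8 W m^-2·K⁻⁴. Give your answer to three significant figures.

795 W m^-2

Invert the energy balance for S: S = 4σT⁴/(1−α).
σT⁴ = 5.67×10⁻⁸·(177)⁴ = 55.65 W m^-2.
S = 4·55.65/0.28 = 795.0 W m^-2.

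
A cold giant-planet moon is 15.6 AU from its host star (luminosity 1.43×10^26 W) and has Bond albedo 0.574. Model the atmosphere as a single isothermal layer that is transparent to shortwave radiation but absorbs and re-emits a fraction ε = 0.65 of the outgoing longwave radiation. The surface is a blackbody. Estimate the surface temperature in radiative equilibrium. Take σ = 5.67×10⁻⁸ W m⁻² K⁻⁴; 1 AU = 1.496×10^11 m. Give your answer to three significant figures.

49.1 kelvin

Orbital distance: d = 15.6 AU = 2.334×10^12 m.
S = L/(4πd²) = 2.089 W m⁻².
At the top of the atmosphere, σT_e⁴ = S(1−α)/4 = 0.2225 W m⁻², giving T_e = 44.51 K.
The surface balance (absorbed SW + ε·downward IR = σT_s⁴) with T_a⁴ = T_s⁴/2 reduces to T_s = T_e·[2/(2−ε)]^¼ = 49.10 K.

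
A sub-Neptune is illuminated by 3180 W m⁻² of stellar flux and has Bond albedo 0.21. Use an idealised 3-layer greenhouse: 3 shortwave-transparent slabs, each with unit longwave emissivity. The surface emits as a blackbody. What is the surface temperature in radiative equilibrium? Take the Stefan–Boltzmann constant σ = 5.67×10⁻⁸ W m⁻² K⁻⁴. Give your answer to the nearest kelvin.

The effective emission temperature is T_e = [S(1−α)/(4σ)]^¼ = 324.4 K.
With N = 3 opaque layers, T_s = (N+1)^(1/4)·T_e = 4^(1/4)·324.4 = 458.8 K.

459 K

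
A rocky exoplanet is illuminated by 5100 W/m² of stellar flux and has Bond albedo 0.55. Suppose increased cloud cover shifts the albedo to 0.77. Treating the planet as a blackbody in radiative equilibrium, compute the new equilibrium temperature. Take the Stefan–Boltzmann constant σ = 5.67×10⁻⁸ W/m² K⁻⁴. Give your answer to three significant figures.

T₂ = [S(1−α₂)/(4σ)]^(1/4) = [5100·0.23/(4σ)]^(1/4) = 268.2 K.

268 kelvin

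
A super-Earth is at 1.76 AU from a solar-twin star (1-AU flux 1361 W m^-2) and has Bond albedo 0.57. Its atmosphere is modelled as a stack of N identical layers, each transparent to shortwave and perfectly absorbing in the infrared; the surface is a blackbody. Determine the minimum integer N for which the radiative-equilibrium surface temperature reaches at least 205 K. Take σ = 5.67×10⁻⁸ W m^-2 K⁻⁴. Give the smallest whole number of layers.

2

Flux at the orbit: S = 1361/(1.76)² = 439.4 W m^-2.
OLR = S(1−α)/4 = 47.23 W m^-2; the top layer radiates at T_e = 169.9 K.
Since T_s⁴ = (N+1)T_e⁴, we need N ≥ (T_s/T_e)⁴ − 1 = 1.120.
The minimum whole number is N = 2.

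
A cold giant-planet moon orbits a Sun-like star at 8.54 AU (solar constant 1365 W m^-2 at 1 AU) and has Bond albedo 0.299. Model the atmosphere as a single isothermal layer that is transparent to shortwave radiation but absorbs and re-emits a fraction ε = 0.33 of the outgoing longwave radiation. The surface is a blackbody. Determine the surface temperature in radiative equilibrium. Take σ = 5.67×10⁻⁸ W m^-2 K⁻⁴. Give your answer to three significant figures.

91.2 kelvin

Irradiance scales as 1/d², so S = 1365 W m^-2 × (1/8.54)² = 18.72 W m^-2.
At the top of the atmosphere, σT_e⁴ = S(1−α)/4 = 3.280 W m^-2, giving T_e = 87.21 K.
For a single slab of emissivity ε, T_s⁴ = 2T_e⁴/(2−ε); thus T_s = 87.21·(1.198)^(1/4) = 91.23 K.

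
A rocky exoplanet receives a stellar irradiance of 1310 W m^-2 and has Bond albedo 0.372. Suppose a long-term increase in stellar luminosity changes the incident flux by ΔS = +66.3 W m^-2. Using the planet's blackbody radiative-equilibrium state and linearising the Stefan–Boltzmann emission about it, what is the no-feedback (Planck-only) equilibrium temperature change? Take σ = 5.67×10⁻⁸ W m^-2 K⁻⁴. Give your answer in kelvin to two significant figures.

3.1 K

Unperturbed T_e = [1310·(1−0.372)/(4σ)]^¼ = 245.4 K.
Only a fraction (1−α) is absorbed and it's spread over 4πR², so ΔF = (1−α)ΔS/4 = 10.41 W m^-2.
Linearising σT⁴ gives d(σT⁴)/dT = 4σT_e³ = 3.352 W m^-2 per K.
So ΔT₀ = 10.41/3.352 = 3.11 K.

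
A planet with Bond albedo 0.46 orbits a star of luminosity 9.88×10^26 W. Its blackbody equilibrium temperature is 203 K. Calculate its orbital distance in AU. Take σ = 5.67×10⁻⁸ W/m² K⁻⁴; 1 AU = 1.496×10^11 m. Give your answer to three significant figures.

2.22 AU

The flux needed for this T is 4σT⁴/(1−0.46) = 713.2 W/m².
Then d = [L/(4πS)]^(1/2) = 3.320×10^11 m, i.e. 2.219 AU.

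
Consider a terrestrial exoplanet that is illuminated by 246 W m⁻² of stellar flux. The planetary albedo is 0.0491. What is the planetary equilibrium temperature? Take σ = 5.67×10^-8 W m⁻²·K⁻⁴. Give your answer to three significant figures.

Absorbed flux (global mean): S(1−α)/4 = 246.0·0.951/4 = 58.48 W m⁻².
Balancing against σT⁴: T = (58.48/5.67×10⁻⁸)^(1/4) = 179.2 K.

179 kelvin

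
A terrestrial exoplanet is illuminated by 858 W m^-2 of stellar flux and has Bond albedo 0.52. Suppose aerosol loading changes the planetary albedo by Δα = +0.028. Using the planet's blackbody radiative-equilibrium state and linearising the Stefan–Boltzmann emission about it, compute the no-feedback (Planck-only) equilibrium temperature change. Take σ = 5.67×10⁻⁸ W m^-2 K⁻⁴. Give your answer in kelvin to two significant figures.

-3.0 kelvin

Reference equilibrium: T_e = [S(1−α)/(4σ)]^(1/4) = 206.4 K.
TOA radiative forcing: ΔF = −S·Δα/4 = −858.0·(+0.028)/4 = -6.006 W m^-2.
The Planck feedback parameter is 4σT_e³ = 1.995 W m^-2/K.
Hence the no-feedback warming is ΔF/(4σT_e³) = -3.01 K.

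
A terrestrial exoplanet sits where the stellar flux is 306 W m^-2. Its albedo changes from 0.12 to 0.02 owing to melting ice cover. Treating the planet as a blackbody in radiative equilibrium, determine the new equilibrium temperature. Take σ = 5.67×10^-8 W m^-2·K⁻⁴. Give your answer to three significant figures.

191 K

With the new albedo, S(1−α₂)/4 = 74.97 W m^-2, so T₂ = 190.7 K.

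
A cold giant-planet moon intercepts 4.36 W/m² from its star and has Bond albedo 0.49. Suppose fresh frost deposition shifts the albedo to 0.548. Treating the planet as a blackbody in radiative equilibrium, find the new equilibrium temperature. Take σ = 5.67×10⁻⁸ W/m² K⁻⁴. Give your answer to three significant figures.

T₂ = [S(1−α₂)/(4σ)]^(1/4) = [4.360·0.452/(4σ)]^(1/4) = 54.29 K.

54.3 K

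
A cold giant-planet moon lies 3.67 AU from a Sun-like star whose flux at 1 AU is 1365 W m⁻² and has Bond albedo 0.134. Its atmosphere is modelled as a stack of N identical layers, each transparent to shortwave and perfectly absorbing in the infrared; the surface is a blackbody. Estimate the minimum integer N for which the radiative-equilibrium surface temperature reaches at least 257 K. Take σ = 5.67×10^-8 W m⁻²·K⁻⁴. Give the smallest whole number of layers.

11

Flux at the orbit: S = 1365/(3.67)² = 101.3 W m⁻².
The effective emission temperature is T_e = [S(1−α)/(4σ)]^¼ = 140.3 K.
Since T_s⁴ = (N+1)T_e⁴, we need N ≥ (T_s/T_e)⁴ − 1 = 10.273.
Rounding up, N = 11.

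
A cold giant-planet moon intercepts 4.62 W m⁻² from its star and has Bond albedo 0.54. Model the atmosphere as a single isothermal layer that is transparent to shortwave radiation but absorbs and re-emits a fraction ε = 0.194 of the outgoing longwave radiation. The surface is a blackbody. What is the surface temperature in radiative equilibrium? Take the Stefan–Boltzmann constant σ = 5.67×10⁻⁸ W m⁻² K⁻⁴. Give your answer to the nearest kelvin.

57 kelvin

Effective emission temperature (TOA balance): σT_e⁴ = S(1−α)/4 = 0.5313 W m⁻² → T_e = 55.33 K.
The surface balance (absorbed SW + ε·downward IR = σT_s⁴) with T_a⁴ = T_s⁴/2 reduces to T_s = T_e·[2/(2−ε)]^¼ = 56.76 K.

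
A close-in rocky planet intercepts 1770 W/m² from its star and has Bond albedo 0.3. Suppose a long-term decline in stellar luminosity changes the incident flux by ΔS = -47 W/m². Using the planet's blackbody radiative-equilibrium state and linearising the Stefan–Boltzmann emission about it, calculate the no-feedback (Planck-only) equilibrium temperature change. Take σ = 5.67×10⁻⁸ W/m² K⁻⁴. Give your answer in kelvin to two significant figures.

-1.8 kelvin

The baseline emission temperature is T_e = 271.9 K.
TOA radiative forcing: ΔF = (1−α)ΔS/4 = 0.7·(-47)/4 = -8.225 W/m².
Planck response: λ_P = 4σT_e³ = 4·5.67×10⁻⁸·(271.9)³ = 4.557 W/m²/K.
ΔT₀ = ΔF/λ_P = -8.225/4.557 = -1.80 K.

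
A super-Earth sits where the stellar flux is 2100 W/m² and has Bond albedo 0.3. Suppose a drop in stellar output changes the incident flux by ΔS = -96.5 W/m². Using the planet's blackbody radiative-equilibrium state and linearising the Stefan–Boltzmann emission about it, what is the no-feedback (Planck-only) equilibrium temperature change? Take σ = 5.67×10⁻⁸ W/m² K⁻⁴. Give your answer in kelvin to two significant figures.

Unperturbed T_e = [2100·(1−0.3)/(4σ)]^¼ = 283.7 K.
TOA radiative forcing: ΔF = (1−α)ΔS/4 = 0.7·(-96.5)/4 = -16.89 W/m².
The Planck feedback parameter is 4σT_e³ = 5.181 W/m²/K.
Hence the no-feedback warming is ΔF/(4σT_e³) = -3.26 K.

-3.3 kelvin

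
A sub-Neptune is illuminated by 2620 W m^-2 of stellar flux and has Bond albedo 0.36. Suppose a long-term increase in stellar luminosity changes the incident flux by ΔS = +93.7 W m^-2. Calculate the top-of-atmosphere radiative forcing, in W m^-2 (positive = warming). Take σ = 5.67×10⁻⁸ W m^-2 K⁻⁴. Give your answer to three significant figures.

15.0 W m^-2

Only a fraction (1−α) is absorbed and it's spread over 4πR², so ΔF = (1−α)ΔS/4 = 14.99 W m^-2.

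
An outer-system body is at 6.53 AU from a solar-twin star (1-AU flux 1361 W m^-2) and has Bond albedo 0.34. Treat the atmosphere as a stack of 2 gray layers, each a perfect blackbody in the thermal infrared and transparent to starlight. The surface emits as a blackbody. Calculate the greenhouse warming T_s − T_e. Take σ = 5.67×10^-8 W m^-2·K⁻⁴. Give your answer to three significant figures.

31.0 kelvin

Irradiance scales as 1/d², so S = 1361 W m^-2 × (1/6.53)² = 31.92 W m^-2.
The effective emission temperature is T_e = [S(1−α)/(4σ)]^¼ = 98.17 K.
T_s = (N+1)^(1/4)·T_e = 129.2 K.
Warming: T_s − T_e = 31.03 K.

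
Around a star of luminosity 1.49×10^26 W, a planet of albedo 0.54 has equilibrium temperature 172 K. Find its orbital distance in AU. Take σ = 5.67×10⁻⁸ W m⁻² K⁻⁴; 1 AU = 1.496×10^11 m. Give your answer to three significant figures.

1.11 AU

The flux needed for this T is 4σT⁴/(1−0.54) = 431.5 W m⁻².
From L = 4πd²S, d = √(1.49×10^26/(4π·431.5)) = 1.658×10^11 m = 1.108 AU.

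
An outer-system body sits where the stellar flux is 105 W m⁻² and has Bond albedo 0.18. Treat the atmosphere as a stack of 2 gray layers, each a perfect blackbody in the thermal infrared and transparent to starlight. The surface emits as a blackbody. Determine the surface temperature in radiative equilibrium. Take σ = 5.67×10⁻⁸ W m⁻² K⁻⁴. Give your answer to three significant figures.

184 K

Top-of-atmosphere balance: σT_e⁴ = S(1−α)/4 = 21.53 W m⁻² → T_e = 139.6 K.
For an N-layer opaque stack, T_s⁴ = (N+1)T_e⁴, hence T_s = (3)^(1/4)×139.6 K = 183.7 K.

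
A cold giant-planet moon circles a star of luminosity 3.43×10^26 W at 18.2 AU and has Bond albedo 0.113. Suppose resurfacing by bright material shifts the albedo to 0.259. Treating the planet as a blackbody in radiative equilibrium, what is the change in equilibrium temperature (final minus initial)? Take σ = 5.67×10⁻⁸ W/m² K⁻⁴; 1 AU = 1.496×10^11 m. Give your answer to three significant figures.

-2.71 K

Orbital distance: d = 18.2 AU = 2.723×10^12 m.
Flux at the orbit: S = L/(4πd²) = 3.43×10^26/(4π·(2.72×10^12)²) = 3.682 W/m².
Initial: T₁ = [S(1−0.113)/(4σ)]^(1/4) = 61.60 K.
With α = 0.259, T₂ = 58.89 K.
ΔT = T₂ − T₁ = -2.708 K.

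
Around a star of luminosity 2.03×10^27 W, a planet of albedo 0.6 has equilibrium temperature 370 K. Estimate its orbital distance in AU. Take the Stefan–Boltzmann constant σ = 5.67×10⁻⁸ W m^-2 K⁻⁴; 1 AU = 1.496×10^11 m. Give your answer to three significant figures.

Required flux: S = 4σT⁴/(1−α) = 10630 W m^-2.
S = L/(4πd²) → d = √(L/4πS) = √(2.03×10^27/(4π·10630)) = 1.233×10^11 m = 0.8242 AU.

0.824 AU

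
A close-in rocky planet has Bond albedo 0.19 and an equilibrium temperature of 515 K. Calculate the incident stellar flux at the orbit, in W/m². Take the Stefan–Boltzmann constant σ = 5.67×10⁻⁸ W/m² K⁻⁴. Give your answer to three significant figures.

19700 W/m²

Invert the energy balance for S: S = 4σT⁴/(1−α).
The emitted flux is σT⁴ = 3989 W/m².
S = 4·3989/0.81 = 19700 W/m².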